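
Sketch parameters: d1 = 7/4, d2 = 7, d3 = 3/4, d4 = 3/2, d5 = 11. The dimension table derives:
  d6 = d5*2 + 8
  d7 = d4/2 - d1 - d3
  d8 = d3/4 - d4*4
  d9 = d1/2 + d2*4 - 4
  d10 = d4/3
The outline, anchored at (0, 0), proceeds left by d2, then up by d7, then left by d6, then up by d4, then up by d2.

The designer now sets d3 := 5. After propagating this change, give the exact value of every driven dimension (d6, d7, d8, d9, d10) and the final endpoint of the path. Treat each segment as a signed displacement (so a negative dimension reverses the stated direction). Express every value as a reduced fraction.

d6 = 30
d7 = -6
d8 = -19/4
d9 = 199/8
d10 = 1/2
endpoint = (-37, 5/2)

Apply edit: d3 := 5
  d6 = d5*2 + 8 = 30
  d7 = d4/2 - d1 - d3 = -6
  d8 = d3/4 - d4*4 = -19/4
  d9 = d1/2 + d2*4 - 4 = 199/8
  d10 = d4/3 = 1/2
Walk from origin (0, 0):
  seg 1: left by d2 = 7 → (-7, 0)
  seg 2: up by d7 = -6 → (-7, -6)
  seg 3: left by d6 = 30 → (-37, -6)
  seg 4: up by d4 = 3/2 → (-37, -9/2)
  seg 5: up by d2 = 7 → (-37, 5/2)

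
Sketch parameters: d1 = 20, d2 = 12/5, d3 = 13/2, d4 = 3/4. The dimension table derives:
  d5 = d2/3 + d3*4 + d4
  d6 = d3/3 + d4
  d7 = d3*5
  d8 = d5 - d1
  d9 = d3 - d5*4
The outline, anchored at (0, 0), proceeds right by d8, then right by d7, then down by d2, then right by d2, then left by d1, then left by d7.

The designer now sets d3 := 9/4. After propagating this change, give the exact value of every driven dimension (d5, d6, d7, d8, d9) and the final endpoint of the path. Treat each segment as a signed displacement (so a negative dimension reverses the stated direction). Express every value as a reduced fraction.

d5 = 211/20
d6 = 3/2
d7 = 45/4
d8 = -189/20
d9 = -799/20
endpoint = (-541/20, -12/5)

Apply edit: d3 := 9/4
  d5 = d2/3 + d3*4 + d4 = 211/20
  d6 = d3/3 + d4 = 3/2
  d7 = d3*5 = 45/4
  d8 = d5 - d1 = -189/20
  d9 = d3 - d5*4 = -799/20
Walk from origin (0, 0):
  seg 1: right by d8 = -189/20 → (-189/20, 0)
  seg 2: right by d7 = 45/4 → (9/5, 0)
  seg 3: down by d2 = 12/5 → (9/5, -12/5)
  seg 4: right by d2 = 12/5 → (21/5, -12/5)
  seg 5: left by d1 = 20 → (-79/5, -12/5)
  seg 6: left by d7 = 45/4 → (-541/20, -12/5)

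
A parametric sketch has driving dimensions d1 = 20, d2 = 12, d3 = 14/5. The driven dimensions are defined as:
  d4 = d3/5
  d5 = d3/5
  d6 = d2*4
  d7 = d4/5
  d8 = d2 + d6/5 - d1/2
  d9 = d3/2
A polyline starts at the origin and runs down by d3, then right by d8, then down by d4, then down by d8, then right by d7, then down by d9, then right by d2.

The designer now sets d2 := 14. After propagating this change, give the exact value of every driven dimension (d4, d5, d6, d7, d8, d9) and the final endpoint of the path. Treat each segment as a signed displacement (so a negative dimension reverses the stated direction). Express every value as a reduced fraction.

d4 = 14/25
d5 = 14/25
d6 = 56
d7 = 14/125
d8 = 76/5
d9 = 7/5
endpoint = (3664/125, -499/25)

Apply edit: d2 := 14
  d4 = d3/5 = 14/25
  d5 = d3/5 = 14/25
  d6 = d2*4 = 56
  d7 = d4/5 = 14/125
  d8 = d2 + d6/5 - d1/2 = 76/5
  d9 = d3/2 = 7/5
Walk from origin (0, 0):
  seg 1: down by d3 = 14/5 → (0, -14/5)
  seg 2: right by d8 = 76/5 → (76/5, -14/5)
  seg 3: down by d4 = 14/25 → (76/5, -84/25)
  seg 4: down by d8 = 76/5 → (76/5, -464/25)
  seg 5: right by d7 = 14/125 → (1914/125, -464/25)
  seg 6: down by d9 = 7/5 → (1914/125, -499/25)
  seg 7: right by d2 = 14 → (3664/125, -499/25)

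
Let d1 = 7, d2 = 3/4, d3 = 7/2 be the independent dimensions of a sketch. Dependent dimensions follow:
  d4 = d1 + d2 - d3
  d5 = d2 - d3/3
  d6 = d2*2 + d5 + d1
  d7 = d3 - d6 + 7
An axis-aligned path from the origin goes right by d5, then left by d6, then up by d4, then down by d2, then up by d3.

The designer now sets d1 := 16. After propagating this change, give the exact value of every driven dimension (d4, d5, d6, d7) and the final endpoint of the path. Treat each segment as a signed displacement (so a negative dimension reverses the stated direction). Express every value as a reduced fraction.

Apply edit: d1 := 16
  d4 = d1 + d2 - d3 = 53/4
  d5 = d2 - d3/3 = -5/12
  d6 = d2*2 + d5 + d1 = 205/12
  d7 = d3 - d6 + 7 = -79/12
Walk from origin (0, 0):
  seg 1: right by d5 = -5/12 → (-5/12, 0)
  seg 2: left by d6 = 205/12 → (-35/2, 0)
  seg 3: up by d4 = 53/4 → (-35/2, 53/4)
  seg 4: down by d2 = 3/4 → (-35/2, 25/2)
  seg 5: up by d3 = 7/2 → (-35/2, 16)

d4 = 53/4
d5 = -5/12
d6 = 205/12
d7 = -79/12
endpoint = (-35/2, 16)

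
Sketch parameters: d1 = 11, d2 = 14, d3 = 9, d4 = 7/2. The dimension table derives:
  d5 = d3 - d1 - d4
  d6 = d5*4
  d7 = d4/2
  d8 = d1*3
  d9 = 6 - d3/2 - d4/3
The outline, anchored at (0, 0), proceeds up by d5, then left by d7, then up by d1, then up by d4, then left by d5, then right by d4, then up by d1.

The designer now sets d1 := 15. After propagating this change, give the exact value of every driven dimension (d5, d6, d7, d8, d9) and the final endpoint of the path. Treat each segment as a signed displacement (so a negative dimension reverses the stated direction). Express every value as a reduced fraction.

d5 = -19/2
d6 = -38
d7 = 7/4
d8 = 45
d9 = 1/3
endpoint = (45/4, 24)

Apply edit: d1 := 15
  d5 = d3 - d1 - d4 = -19/2
  d6 = d5*4 = -38
  d7 = d4/2 = 7/4
  d8 = d1*3 = 45
  d9 = 6 - d3/2 - d4/3 = 1/3
Walk from origin (0, 0):
  seg 1: up by d5 = -19/2 → (0, -19/2)
  seg 2: left by d7 = 7/4 → (-7/4, -19/2)
  seg 3: up by d1 = 15 → (-7/4, 11/2)
  seg 4: up by d4 = 7/2 → (-7/4, 9)
  seg 5: left by d5 = -19/2 → (31/4, 9)
  seg 6: right by d4 = 7/2 → (45/4, 9)
  seg 7: up by d1 = 15 → (45/4, 24)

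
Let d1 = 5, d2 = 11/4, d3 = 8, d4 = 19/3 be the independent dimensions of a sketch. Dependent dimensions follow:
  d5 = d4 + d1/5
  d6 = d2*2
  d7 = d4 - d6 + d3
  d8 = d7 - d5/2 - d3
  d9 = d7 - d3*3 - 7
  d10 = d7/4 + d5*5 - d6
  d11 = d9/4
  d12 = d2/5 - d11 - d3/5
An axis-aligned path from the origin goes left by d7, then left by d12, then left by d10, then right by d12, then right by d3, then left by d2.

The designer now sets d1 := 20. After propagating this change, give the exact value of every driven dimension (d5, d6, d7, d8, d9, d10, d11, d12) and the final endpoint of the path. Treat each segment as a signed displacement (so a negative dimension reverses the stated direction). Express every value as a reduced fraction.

d5 = 31/3
d6 = 11/2
d7 = 53/6
d8 = -13/3
d9 = -133/6
d10 = 387/8
d11 = -133/24
d12 = 539/120
endpoint = (-1247/24, 0)

Apply edit: d1 := 20
  d5 = d4 + d1/5 = 31/3
  d6 = d2*2 = 11/2
  d7 = d4 - d6 + d3 = 53/6
  d8 = d7 - d5/2 - d3 = -13/3
  d9 = d7 - d3*3 - 7 = -133/6
  d10 = d7/4 + d5*5 - d6 = 387/8
  d11 = d9/4 = -133/24
  d12 = d2/5 - d11 - d3/5 = 539/120
Walk from origin (0, 0):
  seg 1: left by d7 = 53/6 → (-53/6, 0)
  seg 2: left by d12 = 539/120 → (-533/40, 0)
  seg 3: left by d10 = 387/8 → (-617/10, 0)
  seg 4: right by d12 = 539/120 → (-1373/24, 0)
  seg 5: right by d3 = 8 → (-1181/24, 0)
  seg 6: left by d2 = 11/4 → (-1247/24, 0)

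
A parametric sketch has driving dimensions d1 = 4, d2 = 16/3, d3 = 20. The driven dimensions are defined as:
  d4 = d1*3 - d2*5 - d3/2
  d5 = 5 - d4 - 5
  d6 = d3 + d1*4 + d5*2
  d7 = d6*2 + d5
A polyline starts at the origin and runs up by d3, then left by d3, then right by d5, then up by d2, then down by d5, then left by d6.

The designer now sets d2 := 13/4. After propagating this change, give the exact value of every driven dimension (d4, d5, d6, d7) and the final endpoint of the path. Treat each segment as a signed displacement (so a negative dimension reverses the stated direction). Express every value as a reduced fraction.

d4 = -57/4
d5 = 57/4
d6 = 129/2
d7 = 573/4
endpoint = (-281/4, 9)

Apply edit: d2 := 13/4
  d4 = d1*3 - d2*5 - d3/2 = -57/4
  d5 = 5 - d4 - 5 = 57/4
  d6 = d3 + d1*4 + d5*2 = 129/2
  d7 = d6*2 + d5 = 573/4
Walk from origin (0, 0):
  seg 1: up by d3 = 20 → (0, 20)
  seg 2: left by d3 = 20 → (-20, 20)
  seg 3: right by d5 = 57/4 → (-23/4, 20)
  seg 4: up by d2 = 13/4 → (-23/4, 93/4)
  seg 5: down by d5 = 57/4 → (-23/4, 9)
  seg 6: left by d6 = 129/2 → (-281/4, 9)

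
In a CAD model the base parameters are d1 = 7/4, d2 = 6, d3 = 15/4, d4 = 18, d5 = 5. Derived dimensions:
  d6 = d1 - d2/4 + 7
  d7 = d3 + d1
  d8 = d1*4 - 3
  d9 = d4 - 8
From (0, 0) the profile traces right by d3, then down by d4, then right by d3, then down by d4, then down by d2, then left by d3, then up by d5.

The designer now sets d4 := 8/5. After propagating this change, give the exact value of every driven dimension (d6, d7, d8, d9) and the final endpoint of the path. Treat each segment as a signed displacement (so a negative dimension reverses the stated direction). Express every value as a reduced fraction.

Apply edit: d4 := 8/5
  d6 = d1 - d2/4 + 7 = 29/4
  d7 = d3 + d1 = 11/2
  d8 = d1*4 - 3 = 4
  d9 = d4 - 8 = -32/5
Walk from origin (0, 0):
  seg 1: right by d3 = 15/4 → (15/4, 0)
  seg 2: down by d4 = 8/5 → (15/4, -8/5)
  seg 3: right by d3 = 15/4 → (15/2, -8/5)
  seg 4: down by d4 = 8/5 → (15/2, -16/5)
  seg 5: down by d2 = 6 → (15/2, -46/5)
  seg 6: left by d3 = 15/4 → (15/4, -46/5)
  seg 7: up by d5 = 5 → (15/4, -21/5)

d6 = 29/4
d7 = 11/2
d8 = 4
d9 = -32/5
endpoint = (15/4, -21/5)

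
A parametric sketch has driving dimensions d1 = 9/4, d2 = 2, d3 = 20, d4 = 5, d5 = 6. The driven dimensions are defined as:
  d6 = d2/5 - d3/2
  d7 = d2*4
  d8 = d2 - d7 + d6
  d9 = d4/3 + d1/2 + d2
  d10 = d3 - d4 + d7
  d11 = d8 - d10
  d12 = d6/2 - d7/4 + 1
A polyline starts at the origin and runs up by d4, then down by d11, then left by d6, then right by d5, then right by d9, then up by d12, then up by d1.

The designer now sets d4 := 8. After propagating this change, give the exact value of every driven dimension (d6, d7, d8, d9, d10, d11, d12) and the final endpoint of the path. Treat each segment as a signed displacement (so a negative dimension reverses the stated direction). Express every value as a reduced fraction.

d6 = -48/5
d7 = 8
d8 = -78/5
d9 = 139/24
d10 = 20
d11 = -178/5
d12 = -29/5
endpoint = (2567/120, 801/20)

Apply edit: d4 := 8
  d6 = d2/5 - d3/2 = -48/5
  d7 = d2*4 = 8
  d8 = d2 - d7 + d6 = -78/5
  d9 = d4/3 + d1/2 + d2 = 139/24
  d10 = d3 - d4 + d7 = 20
  d11 = d8 - d10 = -178/5
  d12 = d6/2 - d7/4 + 1 = -29/5
Walk from origin (0, 0):
  seg 1: up by d4 = 8 → (0, 8)
  seg 2: down by d11 = -178/5 → (0, 218/5)
  seg 3: left by d6 = -48/5 → (48/5, 218/5)
  seg 4: right by d5 = 6 → (78/5, 218/5)
  seg 5: right by d9 = 139/24 → (2567/120, 218/5)
  seg 6: up by d12 = -29/5 → (2567/120, 189/5)
  seg 7: up by d1 = 9/4 → (2567/120, 801/20)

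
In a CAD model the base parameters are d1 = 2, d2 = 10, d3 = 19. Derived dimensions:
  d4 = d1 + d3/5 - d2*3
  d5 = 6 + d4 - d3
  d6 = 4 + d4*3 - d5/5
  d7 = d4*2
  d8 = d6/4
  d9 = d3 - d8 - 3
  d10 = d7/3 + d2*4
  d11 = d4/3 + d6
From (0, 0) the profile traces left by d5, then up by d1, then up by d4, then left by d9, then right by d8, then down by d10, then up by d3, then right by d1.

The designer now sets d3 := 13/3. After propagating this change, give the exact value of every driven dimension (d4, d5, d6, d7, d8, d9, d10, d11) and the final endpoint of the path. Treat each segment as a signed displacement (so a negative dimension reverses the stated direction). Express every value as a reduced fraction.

d4 = -407/15
d5 = -382/15
d6 = -5423/75
d7 = -814/15
d8 = -5423/300
d9 = 1941/100
d10 = 986/45
d11 = -18304/225
endpoint = (-501/50, -1922/45)

Apply edit: d3 := 13/3
  d4 = d1 + d3/5 - d2*3 = -407/15
  d5 = 6 + d4 - d3 = -382/15
  d6 = 4 + d4*3 - d5/5 = -5423/75
  d7 = d4*2 = -814/15
  d8 = d6/4 = -5423/300
  d9 = d3 - d8 - 3 = 1941/100
  d10 = d7/3 + d2*4 = 986/45
  d11 = d4/3 + d6 = -18304/225
Walk from origin (0, 0):
  seg 1: left by d5 = -382/15 → (382/15, 0)
  seg 2: up by d1 = 2 → (382/15, 2)
  seg 3: up by d4 = -407/15 → (382/15, -377/15)
  seg 4: left by d9 = 1941/100 → (1817/300, -377/15)
  seg 5: right by d8 = -5423/300 → (-601/50, -377/15)
  seg 6: down by d10 = 986/45 → (-601/50, -2117/45)
  seg 7: up by d3 = 13/3 → (-601/50, -1922/45)
  seg 8: right by d1 = 2 → (-501/50, -1922/45)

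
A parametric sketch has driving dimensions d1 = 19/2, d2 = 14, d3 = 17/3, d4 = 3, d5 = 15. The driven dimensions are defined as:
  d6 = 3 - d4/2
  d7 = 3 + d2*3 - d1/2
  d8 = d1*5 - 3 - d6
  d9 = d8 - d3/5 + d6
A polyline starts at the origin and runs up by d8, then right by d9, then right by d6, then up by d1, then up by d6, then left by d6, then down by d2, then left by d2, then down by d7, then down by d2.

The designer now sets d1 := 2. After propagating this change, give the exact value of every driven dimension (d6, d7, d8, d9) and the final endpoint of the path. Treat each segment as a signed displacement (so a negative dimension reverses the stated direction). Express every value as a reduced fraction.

Apply edit: d1 := 2
  d6 = 3 - d4/2 = 3/2
  d7 = 3 + d2*3 - d1/2 = 44
  d8 = d1*5 - 3 - d6 = 11/2
  d9 = d8 - d3/5 + d6 = 88/15
Walk from origin (0, 0):
  seg 1: up by d8 = 11/2 → (0, 11/2)
  seg 2: right by d9 = 88/15 → (88/15, 11/2)
  seg 3: right by d6 = 3/2 → (221/30, 11/2)
  seg 4: up by d1 = 2 → (221/30, 15/2)
  seg 5: up by d6 = 3/2 → (221/30, 9)
  seg 6: left by d6 = 3/2 → (88/15, 9)
  seg 7: down by d2 = 14 → (88/15, -5)
  seg 8: left by d2 = 14 → (-122/15, -5)
  seg 9: down by d7 = 44 → (-122/15, -49)
  seg 10: down by d2 = 14 → (-122/15, -63)

d6 = 3/2
d7 = 44
d8 = 11/2
d9 = 88/15
endpoint = (-122/15, -63)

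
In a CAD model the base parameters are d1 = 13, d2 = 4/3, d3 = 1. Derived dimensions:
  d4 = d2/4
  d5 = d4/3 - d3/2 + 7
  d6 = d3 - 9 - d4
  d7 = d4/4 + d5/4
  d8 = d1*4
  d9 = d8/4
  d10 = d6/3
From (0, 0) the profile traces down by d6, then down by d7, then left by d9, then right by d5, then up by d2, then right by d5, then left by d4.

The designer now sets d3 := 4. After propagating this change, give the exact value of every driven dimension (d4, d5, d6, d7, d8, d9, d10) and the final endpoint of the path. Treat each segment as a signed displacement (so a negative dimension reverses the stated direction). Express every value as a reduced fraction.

Apply edit: d3 := 4
  d4 = d2/4 = 1/3
  d5 = d4/3 - d3/2 + 7 = 46/9
  d6 = d3 - 9 - d4 = -16/3
  d7 = d4/4 + d5/4 = 49/36
  d8 = d1*4 = 52
  d9 = d8/4 = 13
  d10 = d6/3 = -16/9
Walk from origin (0, 0):
  seg 1: down by d6 = -16/3 → (0, 16/3)
  seg 2: down by d7 = 49/36 → (0, 143/36)
  seg 3: left by d9 = 13 → (-13, 143/36)
  seg 4: right by d5 = 46/9 → (-71/9, 143/36)
  seg 5: up by d2 = 4/3 → (-71/9, 191/36)
  seg 6: right by d5 = 46/9 → (-25/9, 191/36)
  seg 7: left by d4 = 1/3 → (-28/9, 191/36)

d4 = 1/3
d5 = 46/9
d6 = -16/3
d7 = 49/36
d8 = 52
d9 = 13
d10 = -16/9
endpoint = (-28/9, 191/36)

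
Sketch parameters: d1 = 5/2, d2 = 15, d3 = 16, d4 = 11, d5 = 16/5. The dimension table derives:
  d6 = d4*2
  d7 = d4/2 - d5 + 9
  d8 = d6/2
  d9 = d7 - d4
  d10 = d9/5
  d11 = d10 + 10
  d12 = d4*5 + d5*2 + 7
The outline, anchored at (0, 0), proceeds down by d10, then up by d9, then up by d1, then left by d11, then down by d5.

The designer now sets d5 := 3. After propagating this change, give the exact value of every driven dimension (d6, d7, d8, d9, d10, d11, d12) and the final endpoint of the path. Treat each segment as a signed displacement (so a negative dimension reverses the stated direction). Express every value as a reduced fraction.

Apply edit: d5 := 3
  d6 = d4*2 = 22
  d7 = d4/2 - d5 + 9 = 23/2
  d8 = d6/2 = 11
  d9 = d7 - d4 = 1/2
  d10 = d9/5 = 1/10
  d11 = d10 + 10 = 101/10
  d12 = d4*5 + d5*2 + 7 = 68
Walk from origin (0, 0):
  seg 1: down by d10 = 1/10 → (0, -1/10)
  seg 2: up by d9 = 1/2 → (0, 2/5)
  seg 3: up by d1 = 5/2 → (0, 29/10)
  seg 4: left by d11 = 101/10 → (-101/10, 29/10)
  seg 5: down by d5 = 3 → (-101/10, -1/10)

d6 = 22
d7 = 23/2
d8 = 11
d9 = 1/2
d10 = 1/10
d11 = 101/10
d12 = 68
endpoint = (-101/10, -1/10)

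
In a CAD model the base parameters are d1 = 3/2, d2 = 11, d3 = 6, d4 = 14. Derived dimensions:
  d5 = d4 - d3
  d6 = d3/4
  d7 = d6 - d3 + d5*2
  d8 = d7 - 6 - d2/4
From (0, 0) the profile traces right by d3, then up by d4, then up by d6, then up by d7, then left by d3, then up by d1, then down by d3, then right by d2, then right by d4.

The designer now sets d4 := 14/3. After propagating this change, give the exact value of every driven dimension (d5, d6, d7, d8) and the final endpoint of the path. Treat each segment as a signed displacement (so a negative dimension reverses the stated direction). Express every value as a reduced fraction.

d5 = -4/3
d6 = 3/2
d7 = -43/6
d8 = -191/12
endpoint = (47/3, -11/2)

Apply edit: d4 := 14/3
  d5 = d4 - d3 = -4/3
  d6 = d3/4 = 3/2
  d7 = d6 - d3 + d5*2 = -43/6
  d8 = d7 - 6 - d2/4 = -191/12
Walk from origin (0, 0):
  seg 1: right by d3 = 6 → (6, 0)
  seg 2: up by d4 = 14/3 → (6, 14/3)
  seg 3: up by d6 = 3/2 → (6, 37/6)
  seg 4: up by d7 = -43/6 → (6, -1)
  seg 5: left by d3 = 6 → (0, -1)
  seg 6: up by d1 = 3/2 → (0, 1/2)
  seg 7: down by d3 = 6 → (0, -11/2)
  seg 8: right by d2 = 11 → (11, -11/2)
  seg 9: right by d4 = 14/3 → (47/3, -11/2)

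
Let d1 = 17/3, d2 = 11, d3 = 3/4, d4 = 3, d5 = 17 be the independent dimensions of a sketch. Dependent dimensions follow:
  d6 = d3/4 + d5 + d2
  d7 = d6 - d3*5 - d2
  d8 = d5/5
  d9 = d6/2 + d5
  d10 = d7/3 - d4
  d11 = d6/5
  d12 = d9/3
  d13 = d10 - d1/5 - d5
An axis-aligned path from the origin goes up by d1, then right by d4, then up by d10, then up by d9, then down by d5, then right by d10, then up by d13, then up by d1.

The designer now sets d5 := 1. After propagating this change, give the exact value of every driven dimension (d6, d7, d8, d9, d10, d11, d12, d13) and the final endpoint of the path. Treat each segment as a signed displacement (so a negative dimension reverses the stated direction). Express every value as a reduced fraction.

d6 = 195/16
d7 = -41/16
d8 = 1/5
d9 = 227/32
d10 = -185/48
d11 = 39/16
d12 = 227/96
d13 = -479/80
endpoint = (-41/48, 3641/480)

Apply edit: d5 := 1
  d6 = d3/4 + d5 + d2 = 195/16
  d7 = d6 - d3*5 - d2 = -41/16
  d8 = d5/5 = 1/5
  d9 = d6/2 + d5 = 227/32
  d10 = d7/3 - d4 = -185/48
  d11 = d6/5 = 39/16
  d12 = d9/3 = 227/96
  d13 = d10 - d1/5 - d5 = -479/80
Walk from origin (0, 0):
  seg 1: up by d1 = 17/3 → (0, 17/3)
  seg 2: right by d4 = 3 → (3, 17/3)
  seg 3: up by d10 = -185/48 → (3, 29/16)
  seg 4: up by d9 = 227/32 → (3, 285/32)
  seg 5: down by d5 = 1 → (3, 253/32)
  seg 6: right by d10 = -185/48 → (-41/48, 253/32)
  seg 7: up by d13 = -479/80 → (-41/48, 307/160)
  seg 8: up by d1 = 17/3 → (-41/48, 3641/480)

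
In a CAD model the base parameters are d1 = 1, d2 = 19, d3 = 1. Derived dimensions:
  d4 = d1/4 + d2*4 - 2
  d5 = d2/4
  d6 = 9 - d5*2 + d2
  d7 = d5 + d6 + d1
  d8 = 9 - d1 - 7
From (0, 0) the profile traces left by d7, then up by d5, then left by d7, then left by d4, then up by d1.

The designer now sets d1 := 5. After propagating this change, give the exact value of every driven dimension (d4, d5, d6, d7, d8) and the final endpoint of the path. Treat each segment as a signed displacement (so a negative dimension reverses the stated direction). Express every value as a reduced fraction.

d4 = 301/4
d5 = 19/4
d6 = 37/2
d7 = 113/4
d8 = -3
endpoint = (-527/4, 39/4)

Apply edit: d1 := 5
  d4 = d1/4 + d2*4 - 2 = 301/4
  d5 = d2/4 = 19/4
  d6 = 9 - d5*2 + d2 = 37/2
  d7 = d5 + d6 + d1 = 113/4
  d8 = 9 - d1 - 7 = -3
Walk from origin (0, 0):
  seg 1: left by d7 = 113/4 → (-113/4, 0)
  seg 2: up by d5 = 19/4 → (-113/4, 19/4)
  seg 3: left by d7 = 113/4 → (-113/2, 19/4)
  seg 4: left by d4 = 301/4 → (-527/4, 19/4)
  seg 5: up by d1 = 5 → (-527/4, 39/4)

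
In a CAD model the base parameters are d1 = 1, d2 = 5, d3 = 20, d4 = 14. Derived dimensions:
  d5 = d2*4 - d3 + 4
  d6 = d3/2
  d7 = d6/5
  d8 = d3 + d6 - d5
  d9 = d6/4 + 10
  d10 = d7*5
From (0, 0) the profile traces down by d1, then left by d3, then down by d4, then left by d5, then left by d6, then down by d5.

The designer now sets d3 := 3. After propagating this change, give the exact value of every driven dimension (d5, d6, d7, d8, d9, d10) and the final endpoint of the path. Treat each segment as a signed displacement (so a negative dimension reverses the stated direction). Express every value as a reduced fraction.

Apply edit: d3 := 3
  d5 = d2*4 - d3 + 4 = 21
  d6 = d3/2 = 3/2
  d7 = d6/5 = 3/10
  d8 = d3 + d6 - d5 = -33/2
  d9 = d6/4 + 10 = 83/8
  d10 = d7*5 = 3/2
Walk from origin (0, 0):
  seg 1: down by d1 = 1 → (0, -1)
  seg 2: left by d3 = 3 → (-3, -1)
  seg 3: down by d4 = 14 → (-3, -15)
  seg 4: left by d5 = 21 → (-24, -15)
  seg 5: left by d6 = 3/2 → (-51/2, -15)
  seg 6: down by d5 = 21 → (-51/2, -36)

d5 = 21
d6 = 3/2
d7 = 3/10
d8 = -33/2
d9 = 83/8
d10 = 3/2
endpoint = (-51/2, -36)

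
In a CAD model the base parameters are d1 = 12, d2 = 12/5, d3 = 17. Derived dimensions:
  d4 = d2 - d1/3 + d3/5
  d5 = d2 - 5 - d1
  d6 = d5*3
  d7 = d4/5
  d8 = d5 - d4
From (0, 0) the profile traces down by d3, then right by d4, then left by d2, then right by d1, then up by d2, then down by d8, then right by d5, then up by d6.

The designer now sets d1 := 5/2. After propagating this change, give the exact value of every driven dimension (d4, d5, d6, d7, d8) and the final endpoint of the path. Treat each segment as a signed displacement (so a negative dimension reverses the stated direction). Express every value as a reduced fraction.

d4 = 149/30
d5 = -51/10
d6 = -153/10
d7 = 149/150
d8 = -151/15
endpoint = (-1/30, -119/6)

Apply edit: d1 := 5/2
  d4 = d2 - d1/3 + d3/5 = 149/30
  d5 = d2 - 5 - d1 = -51/10
  d6 = d5*3 = -153/10
  d7 = d4/5 = 149/150
  d8 = d5 - d4 = -151/15
Walk from origin (0, 0):
  seg 1: down by d3 = 17 → (0, -17)
  seg 2: right by d4 = 149/30 → (149/30, -17)
  seg 3: left by d2 = 12/5 → (77/30, -17)
  seg 4: right by d1 = 5/2 → (76/15, -17)
  seg 5: up by d2 = 12/5 → (76/15, -73/5)
  seg 6: down by d8 = -151/15 → (76/15, -68/15)
  seg 7: right by d5 = -51/10 → (-1/30, -68/15)
  seg 8: up by d6 = -153/10 → (-1/30, -119/6)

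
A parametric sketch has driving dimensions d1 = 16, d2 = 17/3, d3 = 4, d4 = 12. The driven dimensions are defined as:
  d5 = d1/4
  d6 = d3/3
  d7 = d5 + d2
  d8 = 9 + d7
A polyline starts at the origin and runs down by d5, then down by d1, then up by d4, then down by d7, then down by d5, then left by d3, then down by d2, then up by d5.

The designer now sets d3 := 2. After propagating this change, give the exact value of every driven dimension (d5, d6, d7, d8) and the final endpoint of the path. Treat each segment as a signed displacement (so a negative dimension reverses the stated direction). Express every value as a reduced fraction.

Apply edit: d3 := 2
  d5 = d1/4 = 4
  d6 = d3/3 = 2/3
  d7 = d5 + d2 = 29/3
  d8 = 9 + d7 = 56/3
Walk from origin (0, 0):
  seg 1: down by d5 = 4 → (0, -4)
  seg 2: down by d1 = 16 → (0, -20)
  seg 3: up by d4 = 12 → (0, -8)
  seg 4: down by d7 = 29/3 → (0, -53/3)
  seg 5: down by d5 = 4 → (0, -65/3)
  seg 6: left by d3 = 2 → (-2, -65/3)
  seg 7: down by d2 = 17/3 → (-2, -82/3)
  seg 8: up by d5 = 4 → (-2, -70/3)

d5 = 4
d6 = 2/3
d7 = 29/3
d8 = 56/3
endpoint = (-2, -70/3)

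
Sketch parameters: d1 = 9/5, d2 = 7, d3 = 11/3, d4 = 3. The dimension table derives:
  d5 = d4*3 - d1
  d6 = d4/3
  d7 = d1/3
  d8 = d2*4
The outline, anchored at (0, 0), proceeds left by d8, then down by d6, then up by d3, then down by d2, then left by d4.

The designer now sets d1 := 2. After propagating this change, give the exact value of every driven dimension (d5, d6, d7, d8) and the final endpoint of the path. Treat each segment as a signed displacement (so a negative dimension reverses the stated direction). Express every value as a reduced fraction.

d5 = 7
d6 = 1
d7 = 2/3
d8 = 28
endpoint = (-31, -13/3)

Apply edit: d1 := 2
  d5 = d4*3 - d1 = 7
  d6 = d4/3 = 1
  d7 = d1/3 = 2/3
  d8 = d2*4 = 28
Walk from origin (0, 0):
  seg 1: left by d8 = 28 → (-28, 0)
  seg 2: down by d6 = 1 → (-28, -1)
  seg 3: up by d3 = 11/3 → (-28, 8/3)
  seg 4: down by d2 = 7 → (-28, -13/3)
  seg 5: left by d4 = 3 → (-31, -13/3)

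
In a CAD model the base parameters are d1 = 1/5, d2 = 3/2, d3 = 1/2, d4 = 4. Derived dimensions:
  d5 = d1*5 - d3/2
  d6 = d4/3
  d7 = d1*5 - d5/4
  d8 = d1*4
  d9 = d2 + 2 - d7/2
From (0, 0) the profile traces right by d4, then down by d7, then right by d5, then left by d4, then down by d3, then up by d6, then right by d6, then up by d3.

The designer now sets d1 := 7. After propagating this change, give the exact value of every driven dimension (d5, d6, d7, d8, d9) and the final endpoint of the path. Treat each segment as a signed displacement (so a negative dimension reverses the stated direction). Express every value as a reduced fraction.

Apply edit: d1 := 7
  d5 = d1*5 - d3/2 = 139/4
  d6 = d4/3 = 4/3
  d7 = d1*5 - d5/4 = 421/16
  d8 = d1*4 = 28
  d9 = d2 + 2 - d7/2 = -309/32
Walk from origin (0, 0):
  seg 1: right by d4 = 4 → (4, 0)
  seg 2: down by d7 = 421/16 → (4, -421/16)
  seg 3: right by d5 = 139/4 → (155/4, -421/16)
  seg 4: left by d4 = 4 → (139/4, -421/16)
  seg 5: down by d3 = 1/2 → (139/4, -429/16)
  seg 6: up by d6 = 4/3 → (139/4, -1223/48)
  seg 7: right by d6 = 4/3 → (433/12, -1223/48)
  seg 8: up by d3 = 1/2 → (433/12, -1199/48)

d5 = 139/4
d6 = 4/3
d7 = 421/16
d8 = 28
d9 = -309/32
endpoint = (433/12, -1199/48)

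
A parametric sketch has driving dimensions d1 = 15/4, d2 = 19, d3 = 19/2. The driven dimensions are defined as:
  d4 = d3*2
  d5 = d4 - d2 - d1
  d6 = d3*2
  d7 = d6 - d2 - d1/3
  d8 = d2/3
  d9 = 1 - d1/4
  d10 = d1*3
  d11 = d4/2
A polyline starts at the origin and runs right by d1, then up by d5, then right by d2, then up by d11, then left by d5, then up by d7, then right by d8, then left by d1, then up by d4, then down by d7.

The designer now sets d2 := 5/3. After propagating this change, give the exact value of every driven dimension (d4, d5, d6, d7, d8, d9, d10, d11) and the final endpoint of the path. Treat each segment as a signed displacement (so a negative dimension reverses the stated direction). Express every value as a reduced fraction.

Apply edit: d2 := 5/3
  d4 = d3*2 = 19
  d5 = d4 - d2 - d1 = 163/12
  d6 = d3*2 = 19
  d7 = d6 - d2 - d1/3 = 193/12
  d8 = d2/3 = 5/9
  d9 = 1 - d1/4 = 1/16
  d10 = d1*3 = 45/4
  d11 = d4/2 = 19/2
Walk from origin (0, 0):
  seg 1: right by d1 = 15/4 → (15/4, 0)
  seg 2: up by d5 = 163/12 → (15/4, 163/12)
  seg 3: right by d2 = 5/3 → (65/12, 163/12)
  seg 4: up by d11 = 19/2 → (65/12, 277/12)
  seg 5: left by d5 = 163/12 → (-49/6, 277/12)
  seg 6: up by d7 = 193/12 → (-49/6, 235/6)
  seg 7: right by d8 = 5/9 → (-137/18, 235/6)
  seg 8: left by d1 = 15/4 → (-409/36, 235/6)
  seg 9: up by d4 = 19 → (-409/36, 349/6)
  seg 10: down by d7 = 193/12 → (-409/36, 505/12)

d4 = 19
d5 = 163/12
d6 = 19
d7 = 193/12
d8 = 5/9
d9 = 1/16
d10 = 45/4
d11 = 19/2
endpoint = (-409/36, 505/12)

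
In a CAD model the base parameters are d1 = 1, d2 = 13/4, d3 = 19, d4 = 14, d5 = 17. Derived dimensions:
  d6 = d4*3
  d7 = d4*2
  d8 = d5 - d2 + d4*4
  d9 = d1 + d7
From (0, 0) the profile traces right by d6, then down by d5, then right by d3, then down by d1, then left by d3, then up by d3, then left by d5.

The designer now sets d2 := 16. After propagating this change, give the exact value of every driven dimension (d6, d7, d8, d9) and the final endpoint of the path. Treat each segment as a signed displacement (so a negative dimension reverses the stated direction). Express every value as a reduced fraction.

d6 = 42
d7 = 28
d8 = 57
d9 = 29
endpoint = (25, 1)

Apply edit: d2 := 16
  d6 = d4*3 = 42
  d7 = d4*2 = 28
  d8 = d5 - d2 + d4*4 = 57
  d9 = d1 + d7 = 29
Walk from origin (0, 0):
  seg 1: right by d6 = 42 → (42, 0)
  seg 2: down by d5 = 17 → (42, -17)
  seg 3: right by d3 = 19 → (61, -17)
  seg 4: down by d1 = 1 → (61, -18)
  seg 5: left by d3 = 19 → (42, -18)
  seg 6: up by d3 = 19 → (42, 1)
  seg 7: left by d5 = 17 → (25, 1)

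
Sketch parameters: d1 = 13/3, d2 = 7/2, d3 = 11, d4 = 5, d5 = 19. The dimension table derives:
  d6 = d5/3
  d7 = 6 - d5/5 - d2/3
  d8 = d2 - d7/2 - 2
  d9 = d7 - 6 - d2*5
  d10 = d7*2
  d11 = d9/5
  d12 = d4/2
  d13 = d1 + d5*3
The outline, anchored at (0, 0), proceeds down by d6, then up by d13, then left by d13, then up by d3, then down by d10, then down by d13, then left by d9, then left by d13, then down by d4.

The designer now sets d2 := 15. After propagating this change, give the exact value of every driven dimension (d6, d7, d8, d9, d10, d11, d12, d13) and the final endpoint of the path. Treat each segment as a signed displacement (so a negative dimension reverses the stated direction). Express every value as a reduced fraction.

Apply edit: d2 := 15
  d6 = d5/3 = 19/3
  d7 = 6 - d5/5 - d2/3 = -14/5
  d8 = d2 - d7/2 - 2 = 72/5
  d9 = d7 - 6 - d2*5 = -419/5
  d10 = d7*2 = -28/5
  d11 = d9/5 = -419/25
  d12 = d4/2 = 5/2
  d13 = d1 + d5*3 = 184/3
Walk from origin (0, 0):
  seg 1: down by d6 = 19/3 → (0, -19/3)
  seg 2: up by d13 = 184/3 → (0, 55)
  seg 3: left by d13 = 184/3 → (-184/3, 55)
  seg 4: up by d3 = 11 → (-184/3, 66)
  seg 5: down by d10 = -28/5 → (-184/3, 358/5)
  seg 6: down by d13 = 184/3 → (-184/3, 154/15)
  seg 7: left by d9 = -419/5 → (337/15, 154/15)
  seg 8: left by d13 = 184/3 → (-583/15, 154/15)
  seg 9: down by d4 = 5 → (-583/15, 79/15)

d6 = 19/3
d7 = -14/5
d8 = 72/5
d9 = -419/5
d10 = -28/5
d11 = -419/25
d12 = 5/2
d13 = 184/3
endpoint = (-583/15, 79/15)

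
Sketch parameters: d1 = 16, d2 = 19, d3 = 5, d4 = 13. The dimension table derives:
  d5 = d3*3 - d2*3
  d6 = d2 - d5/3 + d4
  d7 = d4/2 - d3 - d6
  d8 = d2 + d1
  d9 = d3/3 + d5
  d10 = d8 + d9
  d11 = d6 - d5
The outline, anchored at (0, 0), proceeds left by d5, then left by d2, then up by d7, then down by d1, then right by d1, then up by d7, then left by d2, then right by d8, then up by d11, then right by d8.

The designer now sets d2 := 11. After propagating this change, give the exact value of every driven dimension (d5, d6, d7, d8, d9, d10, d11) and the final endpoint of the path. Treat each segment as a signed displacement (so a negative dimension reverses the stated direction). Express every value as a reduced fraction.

Apply edit: d2 := 11
  d5 = d3*3 - d2*3 = -18
  d6 = d2 - d5/3 + d4 = 30
  d7 = d4/2 - d3 - d6 = -57/2
  d8 = d2 + d1 = 27
  d9 = d3/3 + d5 = -49/3
  d10 = d8 + d9 = 32/3
  d11 = d6 - d5 = 48
Walk from origin (0, 0):
  seg 1: left by d5 = -18 → (18, 0)
  seg 2: left by d2 = 11 → (7, 0)
  seg 3: up by d7 = -57/2 → (7, -57/2)
  seg 4: down by d1 = 16 → (7, -89/2)
  seg 5: right by d1 = 16 → (23, -89/2)
  seg 6: up by d7 = -57/2 → (23, -73)
  seg 7: left by d2 = 11 → (12, -73)
  seg 8: right by d8 = 27 → (39, -73)
  seg 9: up by d11 = 48 → (39, -25)
  seg 10: right by d8 = 27 → (66, -25)

d5 = -18
d6 = 30
d7 = -57/2
d8 = 27
d9 = -49/3
d10 = 32/3
d11 = 48
endpoint = (66, -25)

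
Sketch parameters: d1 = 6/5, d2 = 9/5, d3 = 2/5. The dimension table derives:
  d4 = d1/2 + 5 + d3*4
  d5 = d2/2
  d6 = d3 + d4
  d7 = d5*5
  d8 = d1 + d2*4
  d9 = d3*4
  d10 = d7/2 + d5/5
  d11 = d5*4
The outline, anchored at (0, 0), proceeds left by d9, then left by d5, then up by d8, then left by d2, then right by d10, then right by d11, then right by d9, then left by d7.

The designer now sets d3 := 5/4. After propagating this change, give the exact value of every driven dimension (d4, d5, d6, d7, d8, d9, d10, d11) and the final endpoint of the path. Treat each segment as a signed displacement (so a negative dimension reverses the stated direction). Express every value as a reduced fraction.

Apply edit: d3 := 5/4
  d4 = d1/2 + 5 + d3*4 = 53/5
  d5 = d2/2 = 9/10
  d6 = d3 + d4 = 237/20
  d7 = d5*5 = 9/2
  d8 = d1 + d2*4 = 42/5
  d9 = d3*4 = 5
  d10 = d7/2 + d5/5 = 243/100
  d11 = d5*4 = 18/5
Walk from origin (0, 0):
  seg 1: left by d9 = 5 → (-5, 0)
  seg 2: left by d5 = 9/10 → (-59/10, 0)
  seg 3: up by d8 = 42/5 → (-59/10, 42/5)
  seg 4: left by d2 = 9/5 → (-77/10, 42/5)
  seg 5: right by d10 = 243/100 → (-527/100, 42/5)
  seg 6: right by d11 = 18/5 → (-167/100, 42/5)
  seg 7: right by d9 = 5 → (333/100, 42/5)
  seg 8: left by d7 = 9/2 → (-117/100, 42/5)

d4 = 53/5
d5 = 9/10
d6 = 237/20
d7 = 9/2
d8 = 42/5
d9 = 5
d10 = 243/100
d11 = 18/5
endpoint = (-117/100, 42/5)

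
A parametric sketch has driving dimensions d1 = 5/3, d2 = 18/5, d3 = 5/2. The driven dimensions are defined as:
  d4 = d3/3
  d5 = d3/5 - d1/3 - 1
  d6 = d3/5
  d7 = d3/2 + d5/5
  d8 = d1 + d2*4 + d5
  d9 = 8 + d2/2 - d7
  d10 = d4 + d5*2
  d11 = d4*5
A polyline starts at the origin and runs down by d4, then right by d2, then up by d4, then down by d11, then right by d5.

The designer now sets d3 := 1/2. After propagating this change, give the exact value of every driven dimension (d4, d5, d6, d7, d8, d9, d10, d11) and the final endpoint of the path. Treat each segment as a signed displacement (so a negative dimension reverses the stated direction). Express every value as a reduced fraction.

Apply edit: d3 := 1/2
  d4 = d3/3 = 1/6
  d5 = d3/5 - d1/3 - 1 = -131/90
  d6 = d3/5 = 1/10
  d7 = d3/2 + d5/5 = -37/900
  d8 = d1 + d2*4 + d5 = 263/18
  d9 = 8 + d2/2 - d7 = 8857/900
  d10 = d4 + d5*2 = -247/90
  d11 = d4*5 = 5/6
Walk from origin (0, 0):
  seg 1: down by d4 = 1/6 → (0, -1/6)
  seg 2: right by d2 = 18/5 → (18/5, -1/6)
  seg 3: up by d4 = 1/6 → (18/5, 0)
  seg 4: down by d11 = 5/6 → (18/5, -5/6)
  seg 5: right by d5 = -131/90 → (193/90, -5/6)

d4 = 1/6
d5 = -131/90
d6 = 1/10
d7 = -37/900
d8 = 263/18
d9 = 8857/900
d10 = -247/90
d11 = 5/6
endpoint = (193/90, -5/6)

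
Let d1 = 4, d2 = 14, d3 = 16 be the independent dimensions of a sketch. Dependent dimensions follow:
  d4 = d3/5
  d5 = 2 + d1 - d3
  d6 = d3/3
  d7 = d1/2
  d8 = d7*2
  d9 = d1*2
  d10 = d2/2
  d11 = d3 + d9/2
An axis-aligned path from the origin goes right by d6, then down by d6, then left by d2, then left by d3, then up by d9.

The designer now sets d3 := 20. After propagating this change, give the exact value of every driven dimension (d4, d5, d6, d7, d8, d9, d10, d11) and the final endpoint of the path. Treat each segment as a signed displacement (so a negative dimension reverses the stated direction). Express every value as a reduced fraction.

Apply edit: d3 := 20
  d4 = d3/5 = 4
  d5 = 2 + d1 - d3 = -14
  d6 = d3/3 = 20/3
  d7 = d1/2 = 2
  d8 = d7*2 = 4
  d9 = d1*2 = 8
  d10 = d2/2 = 7
  d11 = d3 + d9/2 = 24
Walk from origin (0, 0):
  seg 1: right by d6 = 20/3 → (20/3, 0)
  seg 2: down by d6 = 20/3 → (20/3, -20/3)
  seg 3: left by d2 = 14 → (-22/3, -20/3)
  seg 4: left by d3 = 20 → (-82/3, -20/3)
  seg 5: up by d9 = 8 → (-82/3, 4/3)

d4 = 4
d5 = -14
d6 = 20/3
d7 = 2
d8 = 4
d9 = 8
d10 = 7
d11 = 24
endpoint = (-82/3, 4/3)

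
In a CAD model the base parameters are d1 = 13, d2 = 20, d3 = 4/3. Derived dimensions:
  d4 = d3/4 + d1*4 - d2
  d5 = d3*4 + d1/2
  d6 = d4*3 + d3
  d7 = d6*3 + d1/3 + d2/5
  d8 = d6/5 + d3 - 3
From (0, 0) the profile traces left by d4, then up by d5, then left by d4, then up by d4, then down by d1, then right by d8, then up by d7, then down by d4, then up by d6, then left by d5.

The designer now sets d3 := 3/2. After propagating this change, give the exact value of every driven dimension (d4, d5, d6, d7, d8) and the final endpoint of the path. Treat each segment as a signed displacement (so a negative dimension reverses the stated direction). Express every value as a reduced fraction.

Apply edit: d3 := 3/2
  d4 = d3/4 + d1*4 - d2 = 259/8
  d5 = d3*4 + d1/2 = 25/2
  d6 = d4*3 + d3 = 789/8
  d7 = d6*3 + d1/3 + d2/5 = 7301/24
  d8 = d6/5 + d3 - 3 = 729/40
Walk from origin (0, 0):
  seg 1: left by d4 = 259/8 → (-259/8, 0)
  seg 2: up by d5 = 25/2 → (-259/8, 25/2)
  seg 3: left by d4 = 259/8 → (-259/4, 25/2)
  seg 4: up by d4 = 259/8 → (-259/4, 359/8)
  seg 5: down by d1 = 13 → (-259/4, 255/8)
  seg 6: right by d8 = 729/40 → (-1861/40, 255/8)
  seg 7: up by d7 = 7301/24 → (-1861/40, 4033/12)
  seg 8: down by d4 = 259/8 → (-1861/40, 7289/24)
  seg 9: up by d6 = 789/8 → (-1861/40, 1207/3)
  seg 10: left by d5 = 25/2 → (-2361/40, 1207/3)

d4 = 259/8
d5 = 25/2
d6 = 789/8
d7 = 7301/24
d8 = 729/40
endpoint = (-2361/40, 1207/3)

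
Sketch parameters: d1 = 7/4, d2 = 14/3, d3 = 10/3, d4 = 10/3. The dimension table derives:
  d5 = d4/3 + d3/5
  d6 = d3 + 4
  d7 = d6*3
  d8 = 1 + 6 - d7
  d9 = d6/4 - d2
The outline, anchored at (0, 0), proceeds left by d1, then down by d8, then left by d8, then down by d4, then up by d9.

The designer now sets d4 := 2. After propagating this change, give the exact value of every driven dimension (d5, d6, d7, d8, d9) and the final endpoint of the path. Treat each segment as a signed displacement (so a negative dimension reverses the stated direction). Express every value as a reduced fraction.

Apply edit: d4 := 2
  d5 = d4/3 + d3/5 = 4/3
  d6 = d3 + 4 = 22/3
  d7 = d6*3 = 22
  d8 = 1 + 6 - d7 = -15
  d9 = d6/4 - d2 = -17/6
Walk from origin (0, 0):
  seg 1: left by d1 = 7/4 → (-7/4, 0)
  seg 2: down by d8 = -15 → (-7/4, 15)
  seg 3: left by d8 = -15 → (53/4, 15)
  seg 4: down by d4 = 2 → (53/4, 13)
  seg 5: up by d9 = -17/6 → (53/4, 61/6)

d5 = 4/3
d6 = 22/3
d7 = 22
d8 = -15
d9 = -17/6
endpoint = (53/4, 61/6)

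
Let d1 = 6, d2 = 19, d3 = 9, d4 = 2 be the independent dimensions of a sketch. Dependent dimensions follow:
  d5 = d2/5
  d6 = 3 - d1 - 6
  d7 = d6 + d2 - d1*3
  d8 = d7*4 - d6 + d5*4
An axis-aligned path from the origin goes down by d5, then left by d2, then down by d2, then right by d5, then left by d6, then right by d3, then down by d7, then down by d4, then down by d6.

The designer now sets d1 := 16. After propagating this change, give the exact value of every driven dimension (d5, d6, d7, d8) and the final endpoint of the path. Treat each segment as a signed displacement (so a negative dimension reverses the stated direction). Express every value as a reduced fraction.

d5 = 19/5
d6 = -19
d7 = -48
d8 = -789/5
endpoint = (64/5, 211/5)

Apply edit: d1 := 16
  d5 = d2/5 = 19/5
  d6 = 3 - d1 - 6 = -19
  d7 = d6 + d2 - d1*3 = -48
  d8 = d7*4 - d6 + d5*4 = -789/5
Walk from origin (0, 0):
  seg 1: down by d5 = 19/5 → (0, -19/5)
  seg 2: left by d2 = 19 → (-19, -19/5)
  seg 3: down by d2 = 19 → (-19, -114/5)
  seg 4: right by d5 = 19/5 → (-76/5, -114/5)
  seg 5: left by d6 = -19 → (19/5, -114/5)
  seg 6: right by d3 = 9 → (64/5, -114/5)
  seg 7: down by d7 = -48 → (64/5, 126/5)
  seg 8: down by d4 = 2 → (64/5, 116/5)
  seg 9: down by d6 = -19 → (64/5, 211/5)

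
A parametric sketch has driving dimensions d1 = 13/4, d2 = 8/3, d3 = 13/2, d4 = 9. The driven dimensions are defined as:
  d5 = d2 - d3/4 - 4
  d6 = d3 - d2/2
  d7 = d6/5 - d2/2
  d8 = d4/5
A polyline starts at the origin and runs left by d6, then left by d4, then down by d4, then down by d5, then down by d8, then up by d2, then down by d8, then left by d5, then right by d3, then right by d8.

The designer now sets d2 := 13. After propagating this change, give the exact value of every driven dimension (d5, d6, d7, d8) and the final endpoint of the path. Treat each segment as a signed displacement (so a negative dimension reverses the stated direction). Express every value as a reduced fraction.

Apply edit: d2 := 13
  d5 = d2 - d3/4 - 4 = 59/8
  d6 = d3 - d2/2 = 0
  d7 = d6/5 - d2/2 = -13/2
  d8 = d4/5 = 9/5
Walk from origin (0, 0):
  seg 1: left by d6 = 0 → (0, 0)
  seg 2: left by d4 = 9 → (-9, 0)
  seg 3: down by d4 = 9 → (-9, -9)
  seg 4: down by d5 = 59/8 → (-9, -131/8)
  seg 5: down by d8 = 9/5 → (-9, -727/40)
  seg 6: up by d2 = 13 → (-9, -207/40)
  seg 7: down by d8 = 9/5 → (-9, -279/40)
  seg 8: left by d5 = 59/8 → (-131/8, -279/40)
  seg 9: right by d3 = 13/2 → (-79/8, -279/40)
  seg 10: right by d8 = 9/5 → (-323/40, -279/40)

d5 = 59/8
d6 = 0
d7 = -13/2
d8 = 9/5
endpoint = (-323/40, -279/40)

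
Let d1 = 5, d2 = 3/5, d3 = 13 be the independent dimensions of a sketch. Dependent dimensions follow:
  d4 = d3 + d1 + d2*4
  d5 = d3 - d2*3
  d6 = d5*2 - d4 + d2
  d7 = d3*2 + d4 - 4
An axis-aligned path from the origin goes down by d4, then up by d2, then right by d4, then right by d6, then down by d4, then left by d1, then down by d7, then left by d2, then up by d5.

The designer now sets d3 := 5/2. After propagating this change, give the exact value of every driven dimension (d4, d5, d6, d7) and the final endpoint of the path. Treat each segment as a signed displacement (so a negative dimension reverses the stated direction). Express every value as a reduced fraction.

d4 = 99/10
d5 = 7/10
d6 = -79/10
d7 = 109/10
endpoint = (-18/5, -147/5)

Apply edit: d3 := 5/2
  d4 = d3 + d1 + d2*4 = 99/10
  d5 = d3 - d2*3 = 7/10
  d6 = d5*2 - d4 + d2 = -79/10
  d7 = d3*2 + d4 - 4 = 109/10
Walk from origin (0, 0):
  seg 1: down by d4 = 99/10 → (0, -99/10)
  seg 2: up by d2 = 3/5 → (0, -93/10)
  seg 3: right by d4 = 99/10 → (99/10, -93/10)
  seg 4: right by d6 = -79/10 → (2, -93/10)
  seg 5: down by d4 = 99/10 → (2, -96/5)
  seg 6: left by d1 = 5 → (-3, -96/5)
  seg 7: down by d7 = 109/10 → (-3, -301/10)
  seg 8: left by d2 = 3/5 → (-18/5, -301/10)
  seg 9: up by d5 = 7/10 → (-18/5, -147/5)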